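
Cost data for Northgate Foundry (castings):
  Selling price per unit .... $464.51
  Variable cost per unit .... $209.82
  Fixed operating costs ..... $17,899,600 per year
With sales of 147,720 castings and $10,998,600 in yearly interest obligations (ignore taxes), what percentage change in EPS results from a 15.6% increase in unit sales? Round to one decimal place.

Total contribution margin = 147,720 × $254.69 = $37,622,806.80.
Subtracting fixed costs: EBIT = $37,622,806.80 − $17,899,600 = $19,723,206.80.
After interest of $10,998,600.00, pre-tax earnings = $8,724,606.80.
Degree of combined leverage = contribution ÷ (EBIT − I) = $37,622,806.80 ÷ $8,724,606.80 = 4.3123.
%ΔEPS = DCL × %ΔSales = 4.3123 × +15.6% = +67.3%.

+67.3%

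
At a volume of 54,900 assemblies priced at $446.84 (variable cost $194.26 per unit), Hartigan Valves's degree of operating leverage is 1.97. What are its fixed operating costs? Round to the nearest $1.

At 54,900 units, contribution = 54,900 × $252.58 = $13,866,642.00.
Since DOL = CM ÷ EBIT, EBIT = $13,866,642.00 ÷ 1.97 = $7,038,904.57.
Fixed costs = CM − EBIT = $13,866,642.00 − $7,038,904.57 = $6,827,737.

$6,827,737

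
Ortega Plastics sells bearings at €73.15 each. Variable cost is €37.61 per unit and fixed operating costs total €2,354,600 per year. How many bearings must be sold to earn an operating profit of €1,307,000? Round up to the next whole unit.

Contribution margin per unit = €73.15 − €37.61 = €35.54.
Required volume = (fixed costs + target profit) ÷ CM = (€2,354,600 + €1,307,000) ÷ €35.54 = 103,027.57, so 103,028 bearings.

103,028 bearings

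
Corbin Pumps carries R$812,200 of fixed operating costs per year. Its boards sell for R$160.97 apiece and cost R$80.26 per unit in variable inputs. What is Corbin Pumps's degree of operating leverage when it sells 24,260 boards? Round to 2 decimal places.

1.71

Total contribution margin = 24,260 × R$80.71 = R$1,958,024.60.
EBIT = R$1,958,024.60 − R$812,200 = R$1,145,824.60.
So DOL = total CM / EBIT = R$1,958,024.60 / R$1,145,824.60 = 1.7088.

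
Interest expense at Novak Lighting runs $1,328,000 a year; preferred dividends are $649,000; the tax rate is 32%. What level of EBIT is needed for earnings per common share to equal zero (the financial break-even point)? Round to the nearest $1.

Grossing the preferred dividend up to pre-tax terms: $649,000 / (1 − 0.32) = $954,411.76.
EPS = 0 when EBIT covers interest plus the pre-tax preferred burden: $1,328,000 + $954,411.76 = $2,282,411.76.

$2,282,412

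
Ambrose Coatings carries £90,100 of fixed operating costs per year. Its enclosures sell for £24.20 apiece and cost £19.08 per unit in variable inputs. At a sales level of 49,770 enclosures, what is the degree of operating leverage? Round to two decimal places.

At 49,770 units, contribution = 49,770 × £5.12 = £254,822.40.
Operating income = contribution − fixed costs = £254,822.40 − £90,100 = £164,722.40.
DOL = contribution ÷ EBIT = £254,822.40 ÷ £164,722.40 = 1.5470.

1.55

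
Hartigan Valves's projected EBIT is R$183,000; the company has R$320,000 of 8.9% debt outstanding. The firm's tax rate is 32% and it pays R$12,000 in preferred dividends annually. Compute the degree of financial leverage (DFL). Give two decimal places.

Annual interest charges come to R$28,480.00.
Preferred dividends grossed up pre-tax: R$12,000 / (1 − 0.32) = R$17,647.06.
DFL = EBIT ÷ [EBIT − I − D_p/(1−t)] = R$183,000 ÷ [R$183,000 − R$28,480.00 − R$17,647.06] = R$183,000 ÷ R$136,872.94 = 1.3370.

1.34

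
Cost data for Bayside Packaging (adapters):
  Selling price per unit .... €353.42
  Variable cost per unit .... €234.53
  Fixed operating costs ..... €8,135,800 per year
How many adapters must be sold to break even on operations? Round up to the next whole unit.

68,432 adapters

Unit CM = price − variable cost = €353.42 − €234.53 = €118.89.
Break-even Q = €8,135,800 / €118.89 = 68,431.32 → 68,432 adapters.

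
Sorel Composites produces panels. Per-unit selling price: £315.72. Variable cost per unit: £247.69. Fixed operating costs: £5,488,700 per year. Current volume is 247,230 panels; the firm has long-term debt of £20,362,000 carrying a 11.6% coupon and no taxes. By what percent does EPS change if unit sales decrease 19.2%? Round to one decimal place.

-36.0%

Total contribution margin = 247,230 × £68.03 = £16,819,056.90.
Subtracting fixed costs: EBIT = £16,819,056.90 − £5,488,700 = £11,330,356.90.
Interest = £2,361,992.00, so EBIT − I = £8,968,364.90.
Degree of combined leverage = contribution ÷ (EBIT − I) = £16,819,056.90 ÷ £8,968,364.90 = 1.8754.
%ΔEPS = DCL × %ΔSales = 1.8754 × -19.2% = -36.0%.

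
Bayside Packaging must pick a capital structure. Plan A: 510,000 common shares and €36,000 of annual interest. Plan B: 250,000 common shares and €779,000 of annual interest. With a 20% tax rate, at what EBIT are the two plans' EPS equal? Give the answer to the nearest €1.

€1,493,423

At indifference, (EBIT − 36,000)(1 − t)/510,000 = (EBIT − 779,000)(1 − t)/250,000.
Cancelling (1 − t) and cross-multiplying: 250,000·(EBIT − 36,000) = 510,000·(EBIT − 779,000).
Solving, EBIT = (779,000·510,000 − 36,000·250,000) / (510,000 − 250,000) = 388,290,000,000 / 260,000 = 1,493,423.08.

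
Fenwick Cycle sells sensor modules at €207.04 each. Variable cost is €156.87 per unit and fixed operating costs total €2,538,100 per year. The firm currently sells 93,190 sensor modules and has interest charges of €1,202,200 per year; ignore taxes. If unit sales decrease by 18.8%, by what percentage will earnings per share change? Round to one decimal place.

-94.0%

Contribution at this volume is 93,190 × €50.17 = €4,675,342.30.
Operating income = contribution − fixed costs = €4,675,342.30 − €2,538,100 = €2,137,242.30.
After interest of €1,202,200.00, pre-tax earnings = €935,042.30.
Degree of combined leverage = contribution ÷ (EBIT − I) = €4,675,342.30 ÷ €935,042.30 = 5.0001.
EPS therefore changes by 5.0001 × (-18.8%) = -94.0%.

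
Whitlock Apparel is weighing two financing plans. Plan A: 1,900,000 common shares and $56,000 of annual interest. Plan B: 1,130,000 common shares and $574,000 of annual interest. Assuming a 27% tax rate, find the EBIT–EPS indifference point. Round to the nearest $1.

At indifference, (EBIT − 56,000)(1 − t)/1,900,000 = (EBIT − 574,000)(1 − t)/1,130,000.
The (1 − t) factor cancels: (EBIT − 56,000) × 1,130,000 = (EBIT − 574,000) × 1,900,000.
Solving, EBIT = (574,000·1,900,000 − 56,000·1,130,000) / (1,900,000 − 1,130,000) = 1,027,320,000,000 / 770,000 = 1,334,181.82.

$1,334,182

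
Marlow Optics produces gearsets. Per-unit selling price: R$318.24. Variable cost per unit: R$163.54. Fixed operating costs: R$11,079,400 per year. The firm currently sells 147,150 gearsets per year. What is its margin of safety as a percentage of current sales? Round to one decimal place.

51.3%

Each unit contributes R$318.24 − R$163.54 = R$154.70. Break-even units = R$11,079,400 ÷ R$154.70 = 71,618.62; break-even revenue = 71,618.62 × R$318.24 = R$22,791,908.57.
Actual sales revenue = 147,150 × R$318.24 = R$46,829,016.00.
Margin of safety = (R$46,829,016.00 − R$22,791,908.57) ÷ R$46,829,016.00 = 51.3%.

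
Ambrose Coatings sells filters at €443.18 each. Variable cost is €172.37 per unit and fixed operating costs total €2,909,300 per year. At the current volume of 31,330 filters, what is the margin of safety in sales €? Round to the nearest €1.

€9,123,766

Each unit contributes €443.18 − €172.37 = €270.81. Break-even units = €2,909,300 ÷ €270.81 = 10,742.96; break-even revenue = 10,742.96 × €443.18 = €4,761,063.38.
Current sales = 31,330 × €443.18 = €13,884,829.40.
Margin of safety = €13,884,829.40 − €4,761,063.38 = €9,123,766.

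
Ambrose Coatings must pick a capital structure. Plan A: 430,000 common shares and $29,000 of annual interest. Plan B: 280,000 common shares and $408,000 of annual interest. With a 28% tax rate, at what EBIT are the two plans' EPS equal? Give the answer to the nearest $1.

Set EPS_A = EPS_B: (EBIT − $29,000)(1 − 0.28) ÷ 430,000 = (EBIT − $408,000)(1 − 0.28) ÷ 280,000.
Cancelling (1 − t) and cross-multiplying: 280,000·(EBIT − 29,000) = 430,000·(EBIT − 408,000).
Solving, EBIT = (408,000·430,000 − 29,000·280,000) / (430,000 − 280,000) = 167,320,000,000 / 150,000 = 1,115,466.67.

$1,115,467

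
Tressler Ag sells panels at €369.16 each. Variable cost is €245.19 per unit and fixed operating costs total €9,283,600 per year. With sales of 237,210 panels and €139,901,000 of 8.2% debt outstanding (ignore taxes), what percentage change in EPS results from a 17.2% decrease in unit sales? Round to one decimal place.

At 237,210 units, contribution = 237,210 × €123.97 = €29,406,923.70.
EBIT = €29,406,923.70 − €9,283,600 = €20,123,323.70.
Interest = €11,471,882.00, so EBIT − I = €8,651,441.70.
DCL = total CM / (EBIT − I) = €29,406,923.70 / €8,651,441.70 = 3.3991.
EPS therefore changes by 3.3991 × (-17.2%) = -58.5%.

-58.5%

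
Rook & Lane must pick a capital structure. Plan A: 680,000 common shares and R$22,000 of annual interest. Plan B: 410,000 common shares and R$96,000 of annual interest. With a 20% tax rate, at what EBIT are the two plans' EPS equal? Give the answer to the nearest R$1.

Set EPS_A = EPS_B: (EBIT − R$22,000)(1 − 0.20) ÷ 680,000 = (EBIT − R$96,000)(1 − 0.20) ÷ 410,000.
Cancelling (1 − t) and cross-multiplying: 410,000·(EBIT − 22,000) = 680,000·(EBIT − 96,000).
EBIT × (680,000 − 410,000) = 96,000 × 680,000 − 22,000 × 410,000 = 56,260,000,000, so EBIT = 56,260,000,000 ÷ 270,000 = 208,370.37.

R$208,370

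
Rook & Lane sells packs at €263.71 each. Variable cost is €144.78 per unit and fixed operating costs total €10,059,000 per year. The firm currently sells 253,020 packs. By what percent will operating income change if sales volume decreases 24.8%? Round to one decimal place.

-37.3%

Contribution at this volume is 253,020 × €118.93 = €30,091,668.60.
Operating income = contribution − fixed costs = €30,091,668.60 − €10,059,000 = €20,032,668.60.
Degree of operating leverage = €30,091,668.60 / €20,032,668.60 = 1.5021.
Operating income changes by 1.5021 × -24.8% = -37.3%.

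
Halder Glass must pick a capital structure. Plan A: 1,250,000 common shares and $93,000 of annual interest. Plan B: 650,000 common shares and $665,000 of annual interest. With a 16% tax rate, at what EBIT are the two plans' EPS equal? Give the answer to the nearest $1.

Set EPS_A = EPS_B: (EBIT − $93,000)(1 − 0.16) ÷ 1,250,000 = (EBIT − $665,000)(1 − 0.16) ÷ 650,000.
Cancelling (1 − t) and cross-multiplying: 650,000·(EBIT − 93,000) = 1,250,000·(EBIT − 665,000).
EBIT × (1,250,000 − 650,000) = 665,000 × 1,250,000 − 93,000 × 650,000 = 770,800,000,000, so EBIT = 770,800,000,000 ÷ 600,000 = 1,284,666.67.

$1,284,667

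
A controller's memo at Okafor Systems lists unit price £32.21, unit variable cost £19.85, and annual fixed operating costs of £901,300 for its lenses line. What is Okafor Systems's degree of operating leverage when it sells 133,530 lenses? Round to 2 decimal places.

Total contribution margin = 133,530 × £12.36 = £1,650,430.80.
EBIT = £1,650,430.80 − £901,300 = £749,130.80.
Degree of operating leverage = £1,650,430.80 / £749,130.80 = 2.2031.

2.20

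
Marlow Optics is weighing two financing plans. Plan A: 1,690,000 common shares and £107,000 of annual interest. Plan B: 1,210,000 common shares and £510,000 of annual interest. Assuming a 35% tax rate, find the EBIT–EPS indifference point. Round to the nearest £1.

Set EPS_A = EPS_B: (EBIT − £107,000)(1 − 0.35) ÷ 1,690,000 = (EBIT − £510,000)(1 − 0.35) ÷ 1,210,000.
The (1 − t) factor cancels: (EBIT − 107,000) × 1,210,000 = (EBIT − 510,000) × 1,690,000.
Solving, EBIT = (510,000·1,690,000 − 107,000·1,210,000) / (1,690,000 − 1,210,000) = 732,430,000,000 / 480,000 = 1,525,895.83.

£1,525,896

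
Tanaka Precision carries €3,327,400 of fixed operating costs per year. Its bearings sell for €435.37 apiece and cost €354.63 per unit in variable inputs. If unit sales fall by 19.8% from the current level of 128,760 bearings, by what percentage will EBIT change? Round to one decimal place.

Total contribution margin = 128,760 × €80.74 = €10,396,082.40.
Subtracting fixed costs: EBIT = €10,396,082.40 − €3,327,400 = €7,068,682.40.
So DOL = total CM / EBIT = €10,396,082.40 / €7,068,682.40 = 1.4707.
%ΔEBIT = DOL × %ΔSales = 1.4707 × -19.8% = -29.1%.

-29.1%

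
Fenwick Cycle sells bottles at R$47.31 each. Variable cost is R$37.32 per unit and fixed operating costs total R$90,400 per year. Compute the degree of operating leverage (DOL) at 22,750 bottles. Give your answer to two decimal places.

Total contribution margin = 22,750 × R$9.99 = R$227,272.50.
Subtracting fixed costs: EBIT = R$227,272.50 − R$90,400 = R$136,872.50.
So DOL = total CM / EBIT = R$227,272.50 / R$136,872.50 = 1.6605.

1.66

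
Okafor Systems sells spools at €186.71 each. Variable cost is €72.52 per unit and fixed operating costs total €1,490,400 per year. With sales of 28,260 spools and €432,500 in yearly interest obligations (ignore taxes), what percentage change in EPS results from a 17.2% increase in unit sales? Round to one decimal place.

Contribution at this volume is 28,260 × €114.19 = €3,227,009.40.
EBIT = €3,227,009.40 − €1,490,400 = €1,736,609.40.
After interest of €432,500.00, pre-tax earnings = €1,304,109.40.
Degree of combined leverage = contribution ÷ (EBIT − I) = €3,227,009.40 ÷ €1,304,109.40 = 2.4745.
EPS therefore changes by 2.4745 × (+17.2%) = +42.6%.

+42.6%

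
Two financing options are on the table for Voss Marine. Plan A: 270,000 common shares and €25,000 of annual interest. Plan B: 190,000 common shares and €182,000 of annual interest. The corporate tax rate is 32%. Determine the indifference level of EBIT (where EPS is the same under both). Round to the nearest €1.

€554,875

At indifference, (EBIT − 25,000)(1 − t)/270,000 = (EBIT − 182,000)(1 − t)/190,000.
The (1 − t) factor cancels: (EBIT − 25,000) × 190,000 = (EBIT − 182,000) × 270,000.
EBIT × (270,000 − 190,000) = 182,000 × 270,000 − 25,000 × 190,000 = 44,390,000,000, so EBIT = 44,390,000,000 ÷ 80,000 = 554,875.00.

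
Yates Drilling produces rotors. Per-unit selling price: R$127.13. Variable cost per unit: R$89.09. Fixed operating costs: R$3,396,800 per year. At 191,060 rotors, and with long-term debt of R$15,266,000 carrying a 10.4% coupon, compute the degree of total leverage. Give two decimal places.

3.18

Total contribution margin = 191,060 × R$38.04 = R$7,267,922.40.
Subtracting fixed costs: EBIT = R$7,267,922.40 − R$3,396,800 = R$3,871,122.40. Interest = R$1,587,664.00, so EBIT − I = R$2,283,458.40.
Degree of total leverage = total CM / (EBIT − interest) = R$7,267,922.40 / R$2,283,458.40 = 3.1829.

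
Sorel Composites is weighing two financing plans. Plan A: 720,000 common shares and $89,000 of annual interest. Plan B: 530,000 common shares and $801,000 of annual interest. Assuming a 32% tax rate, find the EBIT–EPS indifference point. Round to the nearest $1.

At indifference, (EBIT − 89,000)(1 − t)/720,000 = (EBIT − 801,000)(1 − t)/530,000.
The (1 − t) factor cancels: (EBIT − 89,000) × 530,000 = (EBIT − 801,000) × 720,000.
EBIT × (720,000 − 530,000) = 801,000 × 720,000 − 89,000 × 530,000 = 529,550,000,000, so EBIT = 529,550,000,000 ÷ 190,000 = 2,787,105.26.

$2,787,105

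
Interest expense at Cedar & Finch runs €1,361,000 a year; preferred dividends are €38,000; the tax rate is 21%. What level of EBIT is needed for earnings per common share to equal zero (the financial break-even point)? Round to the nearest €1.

€1,409,101

Grossing the preferred dividend up to pre-tax terms: €38,000 / (1 − 0.21) = €48,101.27.
EPS = 0 when EBIT covers interest plus the pre-tax preferred burden: €1,361,000 + €48,101.27 = €1,409,101.27.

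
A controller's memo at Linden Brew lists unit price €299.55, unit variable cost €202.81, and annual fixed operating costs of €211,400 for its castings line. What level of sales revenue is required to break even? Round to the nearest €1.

CM per unit = €299.55 − €202.81 = €96.74; CM ratio = €96.74 / €299.55 = 0.3230.
Break-even sales = FC ÷ CM ratio = €211,400 × €299.55 / €96.74 = €654,588.

€654,588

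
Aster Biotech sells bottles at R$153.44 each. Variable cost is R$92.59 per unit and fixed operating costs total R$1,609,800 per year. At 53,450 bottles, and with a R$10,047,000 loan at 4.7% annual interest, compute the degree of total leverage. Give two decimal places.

Total contribution margin = 53,450 × R$60.85 = R$3,252,432.50.
EBIT = R$3,252,432.50 − R$1,609,800 = R$1,642,632.50. Interest = R$472,209.00.
DOL = R$3,252,432.50 ÷ R$1,642,632.50 = 1.9800; DFL = R$1,642,632.50 ÷ R$1,170,423.50 = 1.4035.
DCL = DOL × DFL = 1.9800 × 1.4035 = 2.7789.

2.78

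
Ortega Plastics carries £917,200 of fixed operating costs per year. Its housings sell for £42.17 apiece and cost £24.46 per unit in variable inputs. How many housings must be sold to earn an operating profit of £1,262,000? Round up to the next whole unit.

123,050 housings

Contribution margin per unit = £42.17 − £24.46 = £17.71.
Required volume = (fixed costs + target profit) ÷ CM = (£917,200 + £1,262,000) ÷ £17.71 = 123,049.12, so 123,050 housings.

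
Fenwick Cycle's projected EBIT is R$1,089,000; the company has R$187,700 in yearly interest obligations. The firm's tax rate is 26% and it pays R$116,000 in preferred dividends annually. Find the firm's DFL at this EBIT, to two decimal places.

1.46

Annual interest charges come to R$187,700.00.
Preferred dividends grossed up pre-tax: R$116,000 / (1 − 0.26) = R$156,756.76.
DFL = EBIT ÷ [EBIT − I − D_p/(1−t)] = R$1,089,000 ÷ [R$1,089,000 − R$187,700.00 − R$156,756.76] = R$1,089,000 ÷ R$744,543.24 = 1.4626.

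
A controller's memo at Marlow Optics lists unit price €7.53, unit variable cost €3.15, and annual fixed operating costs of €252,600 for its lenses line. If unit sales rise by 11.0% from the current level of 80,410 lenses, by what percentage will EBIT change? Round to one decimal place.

Total contribution margin = 80,410 × €4.38 = €352,195.80.
Subtracting fixed costs: EBIT = €352,195.80 − €252,600 = €99,595.80.
Degree of operating leverage = €352,195.80 / €99,595.80 = 3.5363.
Operating income changes by 3.5363 × +11.0% = +38.9%.

+38.9%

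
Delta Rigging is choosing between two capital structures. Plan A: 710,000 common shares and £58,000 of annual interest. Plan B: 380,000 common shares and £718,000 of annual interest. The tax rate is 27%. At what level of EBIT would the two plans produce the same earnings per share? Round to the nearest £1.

£1,478,000

Set EPS_A = EPS_B: (EBIT − £58,000)(1 − 0.27) ÷ 710,000 = (EBIT − £718,000)(1 − 0.27) ÷ 380,000.
Cancelling (1 − t) and cross-multiplying: 380,000·(EBIT − 58,000) = 710,000·(EBIT − 718,000).
Solving, EBIT = (718,000·710,000 − 58,000·380,000) / (710,000 − 380,000) = 487,740,000,000 / 330,000 = 1,478,000.00.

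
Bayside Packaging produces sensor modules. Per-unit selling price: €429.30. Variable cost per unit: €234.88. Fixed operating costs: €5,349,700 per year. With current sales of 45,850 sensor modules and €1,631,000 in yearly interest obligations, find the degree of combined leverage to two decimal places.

Contribution at this volume is 45,850 × €194.42 = €8,914,157.00.
Operating income = contribution − fixed costs = €8,914,157.00 − €5,349,700 = €3,564,457.00. Interest = €1,631,000.00, so EBIT − I = €1,933,457.00.
Degree of total leverage = total CM / (EBIT − interest) = €8,914,157.00 / €1,933,457.00 = 4.6105.

4.61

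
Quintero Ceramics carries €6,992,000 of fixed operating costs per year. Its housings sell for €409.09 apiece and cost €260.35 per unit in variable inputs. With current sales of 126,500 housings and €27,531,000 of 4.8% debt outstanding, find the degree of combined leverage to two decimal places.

At 126,500 units, contribution = 126,500 × €148.74 = €18,815,610.00.
Operating income = contribution − fixed costs = €18,815,610.00 − €6,992,000 = €11,823,610.00. Interest = €1,321,488.00, so EBIT − I = €10,502,122.00.
DCL = contribution ÷ (EBIT − I) = €18,815,610.00 ÷ €10,502,122.00 = 1.7916.

1.79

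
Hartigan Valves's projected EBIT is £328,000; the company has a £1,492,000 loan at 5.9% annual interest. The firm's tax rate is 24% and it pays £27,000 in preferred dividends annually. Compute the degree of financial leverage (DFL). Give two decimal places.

Annual interest charges come to £88,028.00.
Pre-tax preferred-dividend burden = £27,000 ÷ (1 − 0.24) = £35,526.32.
DFL = EBIT ÷ [EBIT − I − D_p/(1−t)] = £328,000 ÷ [£328,000 − £88,028.00 − £35,526.32] = £328,000 ÷ £204,445.68 = 1.6043.

1.60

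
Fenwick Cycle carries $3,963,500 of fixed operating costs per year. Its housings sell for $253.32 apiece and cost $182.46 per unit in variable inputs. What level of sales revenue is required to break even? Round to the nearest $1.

$14,169,261

CM per unit = $253.32 − $182.46 = $70.86; CM ratio = $70.86 / $253.32 = 0.2797.
Break-even sales = FC ÷ CM ratio = $3,963,500 × $253.32 / $70.86 = $14,169,261.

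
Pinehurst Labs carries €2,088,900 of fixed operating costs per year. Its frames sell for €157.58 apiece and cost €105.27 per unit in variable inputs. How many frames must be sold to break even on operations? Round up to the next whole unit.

39,934 frames

Contribution margin per unit = €157.58 − €105.27 = €52.31.
Units to break even: €2,088,900 ÷ €52.31 = 39,933.09, rounded up to 39,934.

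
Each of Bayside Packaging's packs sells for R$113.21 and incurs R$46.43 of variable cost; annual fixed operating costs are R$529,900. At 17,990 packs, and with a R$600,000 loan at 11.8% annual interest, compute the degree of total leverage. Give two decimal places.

2.00

At 17,990 units, contribution = 17,990 × R$66.78 = R$1,201,372.20.
EBIT = R$1,201,372.20 − R$529,900 = R$671,472.20. Interest = R$70,800.00.
DOL = R$1,201,372.20 ÷ R$671,472.20 = 1.7892; DFL = R$671,472.20 ÷ R$600,672.20 = 1.1179.
DCL = DOL × DFL = 1.7892 × 1.1179 = 2.0001.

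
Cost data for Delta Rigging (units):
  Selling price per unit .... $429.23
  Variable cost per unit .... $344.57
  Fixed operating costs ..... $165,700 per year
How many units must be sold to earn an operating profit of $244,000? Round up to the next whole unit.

Contribution margin per unit = $429.23 − $344.57 = $84.66.
Required volume = (fixed costs + target profit) ÷ CM = ($165,700 + $244,000) ÷ $84.66 = 4,839.36, so 4,840 units.

4,840 units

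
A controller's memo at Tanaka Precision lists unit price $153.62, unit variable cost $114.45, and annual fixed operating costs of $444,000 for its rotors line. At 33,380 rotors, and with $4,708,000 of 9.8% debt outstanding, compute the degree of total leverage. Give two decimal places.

Total contribution margin = 33,380 × $39.17 = $1,307,494.60.
Operating income = contribution − fixed costs = $1,307,494.60 − $444,000 = $863,494.60. Interest = $461,384.00, so EBIT − I = $402,110.60.
DCL = contribution ÷ (EBIT − I) = $1,307,494.60 ÷ $402,110.60 = 3.2516.

3.25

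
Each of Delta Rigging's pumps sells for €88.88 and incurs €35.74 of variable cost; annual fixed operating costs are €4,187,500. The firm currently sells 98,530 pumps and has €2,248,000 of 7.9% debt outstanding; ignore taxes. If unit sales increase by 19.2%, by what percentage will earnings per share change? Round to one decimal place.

+115.4%

Total contribution margin = 98,530 × €53.14 = €5,235,884.20.
Operating income = contribution − fixed costs = €5,235,884.20 − €4,187,500 = €1,048,384.20.
Interest = €177,592.00, so EBIT − I = €870,792.20.
Degree of combined leverage = contribution ÷ (EBIT − I) = €5,235,884.20 ÷ €870,792.20 = 6.0128.
%ΔEPS = DCL × %ΔSales = 6.0128 × +19.2% = +115.4%.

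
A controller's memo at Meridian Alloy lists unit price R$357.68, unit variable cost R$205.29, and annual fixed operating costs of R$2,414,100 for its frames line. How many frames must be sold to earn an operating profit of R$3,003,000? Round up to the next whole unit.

35,548 frames

Contribution margin per unit = R$357.68 − R$205.29 = R$152.39.
Need Q such that Q × R$152.39 − R$2,414,100 = R$3,003,000, i.e. Q = R$5,417,100 / R$152.39 = 35,547.61 → 35,548.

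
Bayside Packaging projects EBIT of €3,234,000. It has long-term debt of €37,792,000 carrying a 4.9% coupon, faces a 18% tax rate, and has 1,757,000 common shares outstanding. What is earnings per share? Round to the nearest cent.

€0.65

Interest = €1,851,808.00, so EBT = €3,234,000 − €1,851,808.00 = €1,382,192.00.
After tax at 18%: net income = €1,382,192.00 × 0.82 = €1,133,397.44.
EPS = €1,133,397.44 ÷ 1,757,000 = €0.65.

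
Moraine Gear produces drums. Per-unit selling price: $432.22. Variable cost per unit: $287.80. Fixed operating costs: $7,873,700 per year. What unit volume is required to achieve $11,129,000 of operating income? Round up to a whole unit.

Contribution margin per unit = $432.22 − $287.80 = $144.42.
Need Q such that Q × $144.42 − $7,873,700 = $11,129,000, i.e. Q = $19,002,700 / $144.42 = 131,579.42 → 131,580.

131,580 drums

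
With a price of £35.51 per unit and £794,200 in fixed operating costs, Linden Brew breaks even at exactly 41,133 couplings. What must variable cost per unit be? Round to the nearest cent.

Contribution per unit must be FC / Q = £794,200 / 41,133 = £19.3081.
Hence VC = price − CM = £35.51 − £19.3081 = £16.20.

£16.20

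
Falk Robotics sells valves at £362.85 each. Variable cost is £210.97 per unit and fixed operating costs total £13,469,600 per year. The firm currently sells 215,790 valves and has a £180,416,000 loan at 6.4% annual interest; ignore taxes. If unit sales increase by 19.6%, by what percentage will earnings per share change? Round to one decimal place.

+82.8%

Contribution at this volume is 215,790 × £151.88 = £32,774,185.20.
EBIT = £32,774,185.20 − £13,469,600 = £19,304,585.20.
After interest of £11,546,624.00, pre-tax earnings = £7,757,961.20.
DCL = total CM / (EBIT − I) = £32,774,185.20 / £7,757,961.20 = 4.2246.
EPS therefore changes by 4.2246 × (+19.6%) = +82.8%.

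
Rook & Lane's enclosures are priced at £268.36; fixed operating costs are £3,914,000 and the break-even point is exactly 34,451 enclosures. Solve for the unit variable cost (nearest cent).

£154.75

At break-even, FC = Q × (P − VC), so P − VC = £3,914,000 ÷ 34,451 = £113.6106.
Variable cost per unit = £268.36 − £113.6106 = £154.75.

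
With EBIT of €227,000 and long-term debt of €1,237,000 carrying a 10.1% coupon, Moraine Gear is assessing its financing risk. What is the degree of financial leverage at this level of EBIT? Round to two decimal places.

2.22

Annual interest charges come to €124,937.00.
DFL = EBIT ÷ (EBIT − I) = €227,000 ÷ (€227,000 − €124,937.00) = €227,000 ÷ €102,063.00 = 2.2241.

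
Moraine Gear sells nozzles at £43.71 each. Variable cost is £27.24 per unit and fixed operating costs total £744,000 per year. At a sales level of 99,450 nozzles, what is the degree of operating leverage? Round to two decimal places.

At 99,450 units, contribution = 99,450 × £16.47 = £1,637,941.50.
EBIT = £1,637,941.50 − £744,000 = £893,941.50.
DOL = contribution ÷ EBIT = £1,637,941.50 ÷ £893,941.50 = 1.8323.

1.83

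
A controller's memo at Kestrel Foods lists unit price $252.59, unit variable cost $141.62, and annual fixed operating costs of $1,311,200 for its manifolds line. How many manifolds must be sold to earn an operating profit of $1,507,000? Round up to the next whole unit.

Contribution margin per unit = $252.59 − $141.62 = $110.97.
Required volume = (fixed costs + target profit) ÷ CM = ($1,311,200 + $1,507,000) ÷ $110.97 = 25,396.05, so 25,397 manifolds.

25,397 manifolds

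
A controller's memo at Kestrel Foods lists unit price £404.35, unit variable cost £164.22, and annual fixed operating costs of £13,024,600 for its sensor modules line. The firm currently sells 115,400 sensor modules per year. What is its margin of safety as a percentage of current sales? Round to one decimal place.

53.0%

Each unit contributes £404.35 − £164.22 = £240.13. Break-even units = £13,024,600 ÷ £240.13 = 54,239.79; break-even revenue = 54,239.79 × £404.35 = £21,931,857.79.
Current sales = 115,400 × £404.35 = £46,661,990.00.
Margin of safety = (£46,661,990.00 − £21,931,857.79) ÷ £46,661,990.00 = 53.0%.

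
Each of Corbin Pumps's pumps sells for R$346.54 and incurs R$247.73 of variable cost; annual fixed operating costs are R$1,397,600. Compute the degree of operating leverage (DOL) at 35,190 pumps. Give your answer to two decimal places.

1.67

Total contribution margin = 35,190 × R$98.81 = R$3,477,123.90.
Operating income = contribution − fixed costs = R$3,477,123.90 − R$1,397,600 = R$2,079,523.90.
DOL = contribution ÷ EBIT = R$3,477,123.90 ÷ R$2,079,523.90 = 1.6721.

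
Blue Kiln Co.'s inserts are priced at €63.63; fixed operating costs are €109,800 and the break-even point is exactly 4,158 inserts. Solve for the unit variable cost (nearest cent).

Contribution per unit must be FC / Q = €109,800 / 4,158 = €26.4069.
Variable cost per unit = €63.63 − €26.4069 = €37.22.

€37.22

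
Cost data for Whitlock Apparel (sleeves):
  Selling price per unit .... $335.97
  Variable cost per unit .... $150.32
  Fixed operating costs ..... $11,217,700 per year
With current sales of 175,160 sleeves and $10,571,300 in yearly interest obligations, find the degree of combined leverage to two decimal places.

3.03

Total contribution margin = 175,160 × $185.65 = $32,518,454.00.
Operating income = contribution − fixed costs = $32,518,454.00 − $11,217,700 = $21,300,754.00. Interest = $10,571,300.00, so EBIT − I = $10,729,454.00.
DCL = contribution ÷ (EBIT − I) = $32,518,454.00 ÷ $10,729,454.00 = 3.0308.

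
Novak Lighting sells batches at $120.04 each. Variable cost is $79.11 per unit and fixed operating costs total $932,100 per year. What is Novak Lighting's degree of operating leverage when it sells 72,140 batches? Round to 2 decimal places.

At 72,140 units, contribution = 72,140 × $40.93 = $2,952,690.20.
Subtracting fixed costs: EBIT = $2,952,690.20 − $932,100 = $2,020,590.20.
Degree of operating leverage = $2,952,690.20 / $2,020,590.20 = 1.4613.

1.46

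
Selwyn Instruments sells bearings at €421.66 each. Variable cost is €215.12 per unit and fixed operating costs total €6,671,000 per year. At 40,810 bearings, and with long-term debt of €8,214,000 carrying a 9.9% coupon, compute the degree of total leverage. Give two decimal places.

Contribution at this volume is 40,810 × €206.54 = €8,428,897.40.
EBIT = €8,428,897.40 − €6,671,000 = €1,757,897.40. Interest = €813,186.00, so EBIT − I = €944,711.40.
Degree of total leverage = total CM / (EBIT − interest) = €8,428,897.40 / €944,711.40 = 8.9222.

8.92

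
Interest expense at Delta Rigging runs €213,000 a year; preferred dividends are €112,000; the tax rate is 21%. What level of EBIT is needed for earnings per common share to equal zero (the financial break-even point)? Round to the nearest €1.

Grossing the preferred dividend up to pre-tax terms: €112,000 / (1 − 0.21) = €141,772.15.
EPS = 0 when EBIT covers interest plus the pre-tax preferred burden: €213,000 + €141,772.15 = €354,772.15.

€354,772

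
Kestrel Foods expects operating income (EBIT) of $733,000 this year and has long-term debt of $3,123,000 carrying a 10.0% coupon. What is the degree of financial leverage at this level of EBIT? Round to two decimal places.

Annual interest charges come to $312,300.00.
DFL = EBIT ÷ (EBIT − I) = $733,000 ÷ ($733,000 − $312,300.00) = $733,000 ÷ $420,700.00 = 1.7423.

1.74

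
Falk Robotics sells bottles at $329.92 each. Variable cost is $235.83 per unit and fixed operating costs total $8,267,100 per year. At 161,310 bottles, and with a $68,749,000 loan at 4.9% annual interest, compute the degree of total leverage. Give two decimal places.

Total contribution margin = 161,310 × $94.09 = $15,177,657.90.
EBIT = $15,177,657.90 − $8,267,100 = $6,910,557.90. Interest = $3,368,701.00.
DOL = $15,177,657.90 ÷ $6,910,557.90 = 2.1963; DFL = $6,910,557.90 ÷ $3,541,856.90 = 1.9511.
Combined leverage = 2.1963 × 1.9511 = 4.2852.

4.29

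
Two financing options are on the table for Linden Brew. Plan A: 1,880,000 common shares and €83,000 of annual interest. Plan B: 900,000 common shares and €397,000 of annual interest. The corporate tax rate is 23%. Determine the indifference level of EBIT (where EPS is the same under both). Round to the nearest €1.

At indifference, (EBIT − 83,000)(1 − t)/1,880,000 = (EBIT − 397,000)(1 − t)/900,000.
The (1 − t) factor cancels: (EBIT − 83,000) × 900,000 = (EBIT − 397,000) × 1,880,000.
EBIT × (1,880,000 − 900,000) = 397,000 × 1,880,000 − 83,000 × 900,000 = 671,660,000,000, so EBIT = 671,660,000,000 ÷ 980,000 = 685,367.35.

€685,367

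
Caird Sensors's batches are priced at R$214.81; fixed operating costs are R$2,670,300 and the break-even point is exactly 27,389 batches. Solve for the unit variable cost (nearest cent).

Contribution per unit must be FC / Q = R$2,670,300 / 27,389 = R$97.4953.
Variable cost per unit = R$214.81 − R$97.4953 = R$117.31.

R$117.31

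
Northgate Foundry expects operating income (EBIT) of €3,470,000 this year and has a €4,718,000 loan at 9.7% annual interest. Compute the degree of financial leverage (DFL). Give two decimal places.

Interest = €457,646.00.
Degree of financial leverage = EBIT / (EBIT − interest) = €3,470,000 / €3,012,354.00 = 1.1519.

1.15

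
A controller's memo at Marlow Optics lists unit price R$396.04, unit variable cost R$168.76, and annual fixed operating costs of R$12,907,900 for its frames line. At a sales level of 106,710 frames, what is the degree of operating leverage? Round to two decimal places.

Total contribution margin = 106,710 × R$227.28 = R$24,253,048.80.
Operating income = contribution − fixed costs = R$24,253,048.80 − R$12,907,900 = R$11,345,148.80.
Degree of operating leverage = R$24,253,048.80 / R$11,345,148.80 = 2.1377.

2.14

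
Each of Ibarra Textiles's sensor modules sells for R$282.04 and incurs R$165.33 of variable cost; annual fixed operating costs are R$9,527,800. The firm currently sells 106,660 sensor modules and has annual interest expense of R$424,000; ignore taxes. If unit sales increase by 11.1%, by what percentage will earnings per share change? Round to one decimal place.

+55.3%

At 106,660 units, contribution = 106,660 × R$116.71 = R$12,448,288.60.
EBIT = R$12,448,288.60 − R$9,527,800 = R$2,920,488.60.
Interest = R$424,000.00, so EBIT − I = R$2,496,488.60.
DCL = total CM / (EBIT − I) = R$12,448,288.60 / R$2,496,488.60 = 4.9863.
EPS therefore changes by 4.9863 × (+11.1%) = +55.3%.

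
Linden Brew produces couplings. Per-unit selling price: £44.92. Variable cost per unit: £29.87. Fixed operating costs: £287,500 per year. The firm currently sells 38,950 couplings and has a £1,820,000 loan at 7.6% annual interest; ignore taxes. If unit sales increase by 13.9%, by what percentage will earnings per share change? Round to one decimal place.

At 38,950 units, contribution = 38,950 × £15.05 = £586,197.50.
EBIT = £586,197.50 − £287,500 = £298,697.50.
After interest of £138,320.00, pre-tax earnings = £160,377.50.
Degree of combined leverage = contribution ÷ (EBIT − I) = £586,197.50 ÷ £160,377.50 = 3.6551.
EPS therefore changes by 3.6551 × (+13.9%) = +50.8%.

+50.8%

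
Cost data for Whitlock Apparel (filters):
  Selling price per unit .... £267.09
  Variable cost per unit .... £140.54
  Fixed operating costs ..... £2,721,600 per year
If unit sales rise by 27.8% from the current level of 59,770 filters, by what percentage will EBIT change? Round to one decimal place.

+43.4%

Total contribution margin = 59,770 × £126.55 = £7,563,893.50.
Operating income = contribution − fixed costs = £7,563,893.50 − £2,721,600 = £4,842,293.50.
So DOL = total CM / EBIT = £7,563,893.50 / £4,842,293.50 = 1.5620.
So EBIT moves 1.5620 × (+27.8%) = +43.4%.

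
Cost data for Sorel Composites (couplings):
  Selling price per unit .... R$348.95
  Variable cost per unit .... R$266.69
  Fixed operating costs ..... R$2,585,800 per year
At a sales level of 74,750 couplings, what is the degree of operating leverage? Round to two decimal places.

1.73

Contribution at this volume is 74,750 × R$82.26 = R$6,148,935.00.
Operating income = contribution − fixed costs = R$6,148,935.00 − R$2,585,800 = R$3,563,135.00.
DOL = contribution ÷ EBIT = R$6,148,935.00 ÷ R$3,563,135.00 = 1.7257.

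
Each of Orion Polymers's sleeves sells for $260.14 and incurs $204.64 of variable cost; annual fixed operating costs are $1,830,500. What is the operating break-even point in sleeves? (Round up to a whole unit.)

32,982 sleeves

Contribution margin per unit = $260.14 − $204.64 = $55.50.
Units to break even: $1,830,500 ÷ $55.50 = 32,981.98, rounded up to 32,982.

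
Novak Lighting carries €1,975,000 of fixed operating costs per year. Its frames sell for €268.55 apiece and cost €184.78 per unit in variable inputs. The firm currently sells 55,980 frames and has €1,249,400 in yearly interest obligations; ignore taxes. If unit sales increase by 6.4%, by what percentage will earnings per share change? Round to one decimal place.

+20.5%

Contribution at this volume is 55,980 × €83.77 = €4,689,444.60.
EBIT = €4,689,444.60 − €1,975,000 = €2,714,444.60.
Interest = €1,249,400.00, so EBIT − I = €1,465,044.60.
DCL = total CM / (EBIT − I) = €4,689,444.60 / €1,465,044.60 = 3.2009.
EPS therefore changes by 3.2009 × (+6.4%) = +20.5%.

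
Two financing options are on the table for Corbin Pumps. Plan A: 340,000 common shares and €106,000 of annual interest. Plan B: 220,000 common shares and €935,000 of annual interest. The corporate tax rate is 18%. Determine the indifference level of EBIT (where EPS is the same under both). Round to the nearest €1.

€2,454,833

At indifference, (EBIT − 106,000)(1 − t)/340,000 = (EBIT − 935,000)(1 − t)/220,000.
The (1 − t) factor cancels: (EBIT − 106,000) × 220,000 = (EBIT − 935,000) × 340,000.
EBIT × (340,000 − 220,000) = 935,000 × 340,000 − 106,000 × 220,000 = 294,580,000,000, so EBIT = 294,580,000,000 ÷ 120,000 = 2,454,833.33.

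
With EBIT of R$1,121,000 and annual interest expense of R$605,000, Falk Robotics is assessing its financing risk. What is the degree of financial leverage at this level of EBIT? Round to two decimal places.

Annual interest charges come to R$605,000.00.
Degree of financial leverage = EBIT / (EBIT − interest) = R$1,121,000 / R$516,000.00 = 2.1725.

2.17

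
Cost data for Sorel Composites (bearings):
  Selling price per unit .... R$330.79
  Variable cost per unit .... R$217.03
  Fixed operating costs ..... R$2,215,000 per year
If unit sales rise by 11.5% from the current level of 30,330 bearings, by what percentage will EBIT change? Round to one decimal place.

Total contribution margin = 30,330 × R$113.76 = R$3,450,340.80.
EBIT = R$3,450,340.80 − R$2,215,000 = R$1,235,340.80.
DOL = contribution ÷ EBIT = R$3,450,340.80 ÷ R$1,235,340.80 = 2.7930.
Operating income changes by 2.7930 × +11.5% = +32.1%.

+32.1%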